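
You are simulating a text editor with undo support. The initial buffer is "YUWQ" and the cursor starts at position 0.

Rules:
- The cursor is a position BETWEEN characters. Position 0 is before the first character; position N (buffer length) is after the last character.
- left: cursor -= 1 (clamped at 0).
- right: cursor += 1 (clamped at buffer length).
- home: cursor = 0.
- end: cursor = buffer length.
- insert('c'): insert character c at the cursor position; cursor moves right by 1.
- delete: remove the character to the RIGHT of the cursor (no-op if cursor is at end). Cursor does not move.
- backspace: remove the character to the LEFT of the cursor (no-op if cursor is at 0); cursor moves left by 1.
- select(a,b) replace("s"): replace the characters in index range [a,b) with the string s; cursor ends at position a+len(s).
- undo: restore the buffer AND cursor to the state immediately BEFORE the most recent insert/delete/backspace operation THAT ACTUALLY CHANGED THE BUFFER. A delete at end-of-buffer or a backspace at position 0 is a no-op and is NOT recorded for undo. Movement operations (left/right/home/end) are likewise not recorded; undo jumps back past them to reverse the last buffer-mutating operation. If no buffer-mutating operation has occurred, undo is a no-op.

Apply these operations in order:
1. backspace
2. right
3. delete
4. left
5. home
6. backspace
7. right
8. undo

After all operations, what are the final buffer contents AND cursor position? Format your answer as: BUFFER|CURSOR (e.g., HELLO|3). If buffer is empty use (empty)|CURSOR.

After op 1 (backspace): buf='YUWQ' cursor=0
After op 2 (right): buf='YUWQ' cursor=1
After op 3 (delete): buf='YWQ' cursor=1
After op 4 (left): buf='YWQ' cursor=0
After op 5 (home): buf='YWQ' cursor=0
After op 6 (backspace): buf='YWQ' cursor=0
After op 7 (right): buf='YWQ' cursor=1
After op 8 (undo): buf='YUWQ' cursor=1

Answer: YUWQ|1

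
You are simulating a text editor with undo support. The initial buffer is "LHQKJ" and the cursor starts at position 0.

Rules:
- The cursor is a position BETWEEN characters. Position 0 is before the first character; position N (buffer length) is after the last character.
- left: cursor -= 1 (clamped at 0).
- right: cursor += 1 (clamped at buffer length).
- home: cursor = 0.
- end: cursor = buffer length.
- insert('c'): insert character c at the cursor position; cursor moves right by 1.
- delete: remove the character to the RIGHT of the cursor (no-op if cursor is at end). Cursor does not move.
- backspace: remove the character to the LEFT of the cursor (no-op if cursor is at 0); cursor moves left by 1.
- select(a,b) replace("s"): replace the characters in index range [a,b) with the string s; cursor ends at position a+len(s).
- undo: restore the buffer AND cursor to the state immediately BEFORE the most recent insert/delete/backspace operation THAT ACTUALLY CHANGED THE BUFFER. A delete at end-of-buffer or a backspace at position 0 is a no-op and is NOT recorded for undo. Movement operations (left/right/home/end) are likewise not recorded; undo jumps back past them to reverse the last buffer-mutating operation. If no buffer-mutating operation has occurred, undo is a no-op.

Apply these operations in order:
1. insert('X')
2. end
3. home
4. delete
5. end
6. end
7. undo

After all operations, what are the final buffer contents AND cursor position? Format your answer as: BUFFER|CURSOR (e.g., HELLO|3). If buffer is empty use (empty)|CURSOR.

Answer: XLHQKJ|0

Derivation:
After op 1 (insert('X')): buf='XLHQKJ' cursor=1
After op 2 (end): buf='XLHQKJ' cursor=6
After op 3 (home): buf='XLHQKJ' cursor=0
After op 4 (delete): buf='LHQKJ' cursor=0
After op 5 (end): buf='LHQKJ' cursor=5
After op 6 (end): buf='LHQKJ' cursor=5
After op 7 (undo): buf='XLHQKJ' cursor=0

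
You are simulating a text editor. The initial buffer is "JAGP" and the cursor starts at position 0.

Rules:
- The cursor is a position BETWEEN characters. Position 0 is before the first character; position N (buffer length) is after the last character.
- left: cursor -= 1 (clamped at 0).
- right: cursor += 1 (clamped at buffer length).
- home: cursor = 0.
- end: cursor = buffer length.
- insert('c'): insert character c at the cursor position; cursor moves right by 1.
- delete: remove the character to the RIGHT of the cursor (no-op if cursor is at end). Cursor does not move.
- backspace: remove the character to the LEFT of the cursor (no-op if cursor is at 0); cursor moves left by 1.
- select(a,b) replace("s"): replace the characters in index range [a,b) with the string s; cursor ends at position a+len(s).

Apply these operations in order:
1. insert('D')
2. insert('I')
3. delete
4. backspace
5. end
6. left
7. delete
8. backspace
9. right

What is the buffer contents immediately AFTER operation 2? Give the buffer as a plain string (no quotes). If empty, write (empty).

After op 1 (insert('D')): buf='DJAGP' cursor=1
After op 2 (insert('I')): buf='DIJAGP' cursor=2

Answer: DIJAGP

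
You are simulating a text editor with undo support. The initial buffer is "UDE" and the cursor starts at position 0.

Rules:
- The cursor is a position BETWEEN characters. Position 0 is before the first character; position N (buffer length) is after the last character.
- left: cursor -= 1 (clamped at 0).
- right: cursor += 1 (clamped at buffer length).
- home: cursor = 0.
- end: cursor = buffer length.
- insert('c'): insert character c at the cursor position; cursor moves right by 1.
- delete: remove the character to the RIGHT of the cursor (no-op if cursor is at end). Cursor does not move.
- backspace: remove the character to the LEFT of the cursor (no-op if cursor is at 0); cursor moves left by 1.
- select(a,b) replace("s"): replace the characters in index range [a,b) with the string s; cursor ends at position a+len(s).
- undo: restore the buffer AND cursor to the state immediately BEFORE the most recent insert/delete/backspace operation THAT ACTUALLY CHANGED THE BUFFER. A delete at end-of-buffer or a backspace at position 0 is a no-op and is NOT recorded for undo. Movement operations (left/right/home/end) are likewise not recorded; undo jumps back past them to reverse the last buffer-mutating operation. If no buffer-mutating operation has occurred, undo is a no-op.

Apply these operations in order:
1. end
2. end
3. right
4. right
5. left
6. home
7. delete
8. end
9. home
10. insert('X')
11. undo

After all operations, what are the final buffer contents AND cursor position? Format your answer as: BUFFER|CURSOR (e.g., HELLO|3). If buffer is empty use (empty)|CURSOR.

Answer: DE|0

Derivation:
After op 1 (end): buf='UDE' cursor=3
After op 2 (end): buf='UDE' cursor=3
After op 3 (right): buf='UDE' cursor=3
After op 4 (right): buf='UDE' cursor=3
After op 5 (left): buf='UDE' cursor=2
After op 6 (home): buf='UDE' cursor=0
After op 7 (delete): buf='DE' cursor=0
After op 8 (end): buf='DE' cursor=2
After op 9 (home): buf='DE' cursor=0
After op 10 (insert('X')): buf='XDE' cursor=1
After op 11 (undo): buf='DE' cursor=0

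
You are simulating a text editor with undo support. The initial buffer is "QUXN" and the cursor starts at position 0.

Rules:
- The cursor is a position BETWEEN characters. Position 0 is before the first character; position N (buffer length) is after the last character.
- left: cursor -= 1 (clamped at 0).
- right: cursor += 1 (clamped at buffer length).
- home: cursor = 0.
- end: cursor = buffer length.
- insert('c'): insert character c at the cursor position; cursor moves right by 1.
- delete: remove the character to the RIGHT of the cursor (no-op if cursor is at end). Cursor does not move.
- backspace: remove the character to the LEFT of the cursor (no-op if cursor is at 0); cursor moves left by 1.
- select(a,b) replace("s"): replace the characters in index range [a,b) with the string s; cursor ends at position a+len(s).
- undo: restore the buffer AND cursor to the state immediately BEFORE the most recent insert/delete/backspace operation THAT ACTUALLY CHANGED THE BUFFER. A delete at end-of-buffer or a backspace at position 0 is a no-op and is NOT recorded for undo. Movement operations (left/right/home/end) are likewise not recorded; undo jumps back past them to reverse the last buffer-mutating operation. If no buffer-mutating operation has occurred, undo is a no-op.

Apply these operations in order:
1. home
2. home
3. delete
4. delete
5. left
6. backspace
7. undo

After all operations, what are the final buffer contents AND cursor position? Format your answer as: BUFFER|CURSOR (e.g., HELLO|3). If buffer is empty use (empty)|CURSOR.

After op 1 (home): buf='QUXN' cursor=0
After op 2 (home): buf='QUXN' cursor=0
After op 3 (delete): buf='UXN' cursor=0
After op 4 (delete): buf='XN' cursor=0
After op 5 (left): buf='XN' cursor=0
After op 6 (backspace): buf='XN' cursor=0
After op 7 (undo): buf='UXN' cursor=0

Answer: UXN|0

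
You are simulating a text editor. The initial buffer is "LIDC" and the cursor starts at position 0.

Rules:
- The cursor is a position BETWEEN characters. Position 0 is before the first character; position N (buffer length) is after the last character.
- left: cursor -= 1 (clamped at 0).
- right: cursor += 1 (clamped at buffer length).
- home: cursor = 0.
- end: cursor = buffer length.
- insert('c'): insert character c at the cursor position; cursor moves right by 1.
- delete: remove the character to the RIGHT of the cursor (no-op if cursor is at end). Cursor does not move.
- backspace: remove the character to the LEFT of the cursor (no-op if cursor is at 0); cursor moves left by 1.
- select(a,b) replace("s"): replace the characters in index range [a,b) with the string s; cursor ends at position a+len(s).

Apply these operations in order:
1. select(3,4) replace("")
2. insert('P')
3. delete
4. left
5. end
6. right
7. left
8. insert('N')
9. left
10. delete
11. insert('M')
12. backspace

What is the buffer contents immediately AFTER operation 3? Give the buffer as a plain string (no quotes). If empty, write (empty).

After op 1 (select(3,4) replace("")): buf='LID' cursor=3
After op 2 (insert('P')): buf='LIDP' cursor=4
After op 3 (delete): buf='LIDP' cursor=4

Answer: LIDP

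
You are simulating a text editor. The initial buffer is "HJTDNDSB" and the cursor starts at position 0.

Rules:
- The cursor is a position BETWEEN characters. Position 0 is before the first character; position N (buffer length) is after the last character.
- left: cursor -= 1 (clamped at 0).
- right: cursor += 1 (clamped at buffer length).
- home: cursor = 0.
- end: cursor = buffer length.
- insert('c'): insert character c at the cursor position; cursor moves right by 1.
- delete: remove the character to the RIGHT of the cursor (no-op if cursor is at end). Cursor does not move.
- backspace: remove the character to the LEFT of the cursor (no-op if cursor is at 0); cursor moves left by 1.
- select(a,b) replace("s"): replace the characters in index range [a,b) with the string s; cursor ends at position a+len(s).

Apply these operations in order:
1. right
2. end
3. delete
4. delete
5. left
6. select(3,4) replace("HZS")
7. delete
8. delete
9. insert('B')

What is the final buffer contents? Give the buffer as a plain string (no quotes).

Answer: HJTHZSBSB

Derivation:
After op 1 (right): buf='HJTDNDSB' cursor=1
After op 2 (end): buf='HJTDNDSB' cursor=8
After op 3 (delete): buf='HJTDNDSB' cursor=8
After op 4 (delete): buf='HJTDNDSB' cursor=8
After op 5 (left): buf='HJTDNDSB' cursor=7
After op 6 (select(3,4) replace("HZS")): buf='HJTHZSNDSB' cursor=6
After op 7 (delete): buf='HJTHZSDSB' cursor=6
After op 8 (delete): buf='HJTHZSSB' cursor=6
After op 9 (insert('B')): buf='HJTHZSBSB' cursor=7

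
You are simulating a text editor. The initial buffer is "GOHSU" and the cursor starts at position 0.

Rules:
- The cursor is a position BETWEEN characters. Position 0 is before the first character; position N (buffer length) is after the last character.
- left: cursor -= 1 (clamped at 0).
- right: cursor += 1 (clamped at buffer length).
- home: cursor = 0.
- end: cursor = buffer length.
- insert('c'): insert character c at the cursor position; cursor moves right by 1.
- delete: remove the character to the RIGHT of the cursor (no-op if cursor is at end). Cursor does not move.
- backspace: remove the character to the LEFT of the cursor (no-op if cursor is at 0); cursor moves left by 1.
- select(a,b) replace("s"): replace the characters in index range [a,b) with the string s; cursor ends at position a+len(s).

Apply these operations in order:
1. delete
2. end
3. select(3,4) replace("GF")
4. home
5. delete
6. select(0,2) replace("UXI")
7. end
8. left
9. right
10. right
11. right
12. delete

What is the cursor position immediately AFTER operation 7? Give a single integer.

Answer: 5

Derivation:
After op 1 (delete): buf='OHSU' cursor=0
After op 2 (end): buf='OHSU' cursor=4
After op 3 (select(3,4) replace("GF")): buf='OHSGF' cursor=5
After op 4 (home): buf='OHSGF' cursor=0
After op 5 (delete): buf='HSGF' cursor=0
After op 6 (select(0,2) replace("UXI")): buf='UXIGF' cursor=3
After op 7 (end): buf='UXIGF' cursor=5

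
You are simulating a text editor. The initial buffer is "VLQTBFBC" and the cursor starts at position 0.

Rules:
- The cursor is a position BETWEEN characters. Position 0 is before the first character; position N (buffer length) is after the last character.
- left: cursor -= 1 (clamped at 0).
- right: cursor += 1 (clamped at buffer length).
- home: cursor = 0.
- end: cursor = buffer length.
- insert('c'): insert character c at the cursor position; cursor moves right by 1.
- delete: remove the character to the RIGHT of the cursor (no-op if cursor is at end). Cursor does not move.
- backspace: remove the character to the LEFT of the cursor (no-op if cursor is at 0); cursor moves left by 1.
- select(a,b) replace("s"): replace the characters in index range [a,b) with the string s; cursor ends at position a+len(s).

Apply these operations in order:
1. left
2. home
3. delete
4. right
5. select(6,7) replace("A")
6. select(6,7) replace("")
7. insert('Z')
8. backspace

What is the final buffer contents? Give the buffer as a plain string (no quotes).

Answer: LQTBFB

Derivation:
After op 1 (left): buf='VLQTBFBC' cursor=0
After op 2 (home): buf='VLQTBFBC' cursor=0
After op 3 (delete): buf='LQTBFBC' cursor=0
After op 4 (right): buf='LQTBFBC' cursor=1
After op 5 (select(6,7) replace("A")): buf='LQTBFBA' cursor=7
After op 6 (select(6,7) replace("")): buf='LQTBFB' cursor=6
After op 7 (insert('Z')): buf='LQTBFBZ' cursor=7
After op 8 (backspace): buf='LQTBFB' cursor=6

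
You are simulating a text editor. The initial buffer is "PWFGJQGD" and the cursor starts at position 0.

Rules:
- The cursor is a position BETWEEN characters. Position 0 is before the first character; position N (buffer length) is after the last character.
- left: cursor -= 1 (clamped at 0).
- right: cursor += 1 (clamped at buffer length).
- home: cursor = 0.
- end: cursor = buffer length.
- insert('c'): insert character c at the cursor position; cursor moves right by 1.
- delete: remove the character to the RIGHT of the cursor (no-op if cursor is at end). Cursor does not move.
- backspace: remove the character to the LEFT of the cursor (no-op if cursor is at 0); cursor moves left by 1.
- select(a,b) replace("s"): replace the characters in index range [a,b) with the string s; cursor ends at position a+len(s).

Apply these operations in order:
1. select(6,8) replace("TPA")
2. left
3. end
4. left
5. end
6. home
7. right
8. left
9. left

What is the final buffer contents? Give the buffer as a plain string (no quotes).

Answer: PWFGJQTPA

Derivation:
After op 1 (select(6,8) replace("TPA")): buf='PWFGJQTPA' cursor=9
After op 2 (left): buf='PWFGJQTPA' cursor=8
After op 3 (end): buf='PWFGJQTPA' cursor=9
After op 4 (left): buf='PWFGJQTPA' cursor=8
After op 5 (end): buf='PWFGJQTPA' cursor=9
After op 6 (home): buf='PWFGJQTPA' cursor=0
After op 7 (right): buf='PWFGJQTPA' cursor=1
After op 8 (left): buf='PWFGJQTPA' cursor=0
After op 9 (left): buf='PWFGJQTPA' cursor=0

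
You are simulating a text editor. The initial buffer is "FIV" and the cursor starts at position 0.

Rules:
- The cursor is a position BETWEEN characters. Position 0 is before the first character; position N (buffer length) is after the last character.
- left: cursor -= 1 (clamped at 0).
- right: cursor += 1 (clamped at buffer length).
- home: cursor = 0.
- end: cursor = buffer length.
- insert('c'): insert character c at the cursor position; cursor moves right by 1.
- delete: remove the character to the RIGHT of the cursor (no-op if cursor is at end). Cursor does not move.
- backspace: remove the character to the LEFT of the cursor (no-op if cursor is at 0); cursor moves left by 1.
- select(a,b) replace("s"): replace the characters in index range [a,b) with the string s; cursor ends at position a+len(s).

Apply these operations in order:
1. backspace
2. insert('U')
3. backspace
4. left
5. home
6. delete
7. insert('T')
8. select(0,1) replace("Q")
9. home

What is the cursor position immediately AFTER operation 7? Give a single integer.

After op 1 (backspace): buf='FIV' cursor=0
After op 2 (insert('U')): buf='UFIV' cursor=1
After op 3 (backspace): buf='FIV' cursor=0
After op 4 (left): buf='FIV' cursor=0
After op 5 (home): buf='FIV' cursor=0
After op 6 (delete): buf='IV' cursor=0
After op 7 (insert('T')): buf='TIV' cursor=1

Answer: 1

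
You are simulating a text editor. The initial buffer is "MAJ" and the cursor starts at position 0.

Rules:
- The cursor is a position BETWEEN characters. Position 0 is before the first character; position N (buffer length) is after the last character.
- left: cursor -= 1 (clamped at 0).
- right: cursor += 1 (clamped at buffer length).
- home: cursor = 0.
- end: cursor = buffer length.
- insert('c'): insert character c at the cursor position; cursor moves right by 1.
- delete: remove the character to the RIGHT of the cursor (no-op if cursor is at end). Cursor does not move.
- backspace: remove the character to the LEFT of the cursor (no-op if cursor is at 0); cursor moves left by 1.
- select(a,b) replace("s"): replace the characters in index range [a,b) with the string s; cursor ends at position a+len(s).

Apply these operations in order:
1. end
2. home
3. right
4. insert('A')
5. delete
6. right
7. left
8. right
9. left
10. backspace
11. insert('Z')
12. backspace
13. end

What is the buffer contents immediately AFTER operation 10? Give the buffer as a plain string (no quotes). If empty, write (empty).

After op 1 (end): buf='MAJ' cursor=3
After op 2 (home): buf='MAJ' cursor=0
After op 3 (right): buf='MAJ' cursor=1
After op 4 (insert('A')): buf='MAAJ' cursor=2
After op 5 (delete): buf='MAJ' cursor=2
After op 6 (right): buf='MAJ' cursor=3
After op 7 (left): buf='MAJ' cursor=2
After op 8 (right): buf='MAJ' cursor=3
After op 9 (left): buf='MAJ' cursor=2
After op 10 (backspace): buf='MJ' cursor=1

Answer: MJ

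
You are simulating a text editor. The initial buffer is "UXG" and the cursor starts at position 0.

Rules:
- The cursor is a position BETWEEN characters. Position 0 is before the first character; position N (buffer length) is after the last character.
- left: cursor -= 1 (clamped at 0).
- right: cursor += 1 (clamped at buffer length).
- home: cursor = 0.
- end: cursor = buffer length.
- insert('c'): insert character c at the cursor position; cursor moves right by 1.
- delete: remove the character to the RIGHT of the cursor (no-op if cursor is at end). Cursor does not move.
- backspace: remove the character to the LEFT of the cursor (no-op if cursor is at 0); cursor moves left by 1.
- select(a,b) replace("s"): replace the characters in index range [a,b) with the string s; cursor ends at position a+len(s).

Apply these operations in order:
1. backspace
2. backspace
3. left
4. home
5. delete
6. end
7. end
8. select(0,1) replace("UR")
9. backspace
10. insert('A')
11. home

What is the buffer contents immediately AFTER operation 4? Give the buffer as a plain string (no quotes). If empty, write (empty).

After op 1 (backspace): buf='UXG' cursor=0
After op 2 (backspace): buf='UXG' cursor=0
After op 3 (left): buf='UXG' cursor=0
After op 4 (home): buf='UXG' cursor=0

Answer: UXG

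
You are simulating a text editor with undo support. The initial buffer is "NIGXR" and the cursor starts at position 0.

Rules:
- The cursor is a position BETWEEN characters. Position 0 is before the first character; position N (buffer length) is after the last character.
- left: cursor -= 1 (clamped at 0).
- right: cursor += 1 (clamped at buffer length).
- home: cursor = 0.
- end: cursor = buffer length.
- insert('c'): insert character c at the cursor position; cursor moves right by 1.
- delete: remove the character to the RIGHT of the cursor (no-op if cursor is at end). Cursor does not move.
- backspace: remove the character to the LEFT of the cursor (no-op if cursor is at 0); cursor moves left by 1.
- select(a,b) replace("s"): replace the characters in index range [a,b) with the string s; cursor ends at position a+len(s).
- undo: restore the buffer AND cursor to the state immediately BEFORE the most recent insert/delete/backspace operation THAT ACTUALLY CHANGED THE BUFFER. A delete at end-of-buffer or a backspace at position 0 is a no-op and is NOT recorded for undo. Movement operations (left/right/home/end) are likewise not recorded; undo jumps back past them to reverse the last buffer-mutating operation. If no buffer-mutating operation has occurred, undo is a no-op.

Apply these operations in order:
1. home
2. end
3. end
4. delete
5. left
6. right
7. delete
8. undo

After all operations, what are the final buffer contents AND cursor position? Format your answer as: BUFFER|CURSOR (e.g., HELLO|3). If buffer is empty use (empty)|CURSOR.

Answer: NIGXR|5

Derivation:
After op 1 (home): buf='NIGXR' cursor=0
After op 2 (end): buf='NIGXR' cursor=5
After op 3 (end): buf='NIGXR' cursor=5
After op 4 (delete): buf='NIGXR' cursor=5
After op 5 (left): buf='NIGXR' cursor=4
After op 6 (right): buf='NIGXR' cursor=5
After op 7 (delete): buf='NIGXR' cursor=5
After op 8 (undo): buf='NIGXR' cursor=5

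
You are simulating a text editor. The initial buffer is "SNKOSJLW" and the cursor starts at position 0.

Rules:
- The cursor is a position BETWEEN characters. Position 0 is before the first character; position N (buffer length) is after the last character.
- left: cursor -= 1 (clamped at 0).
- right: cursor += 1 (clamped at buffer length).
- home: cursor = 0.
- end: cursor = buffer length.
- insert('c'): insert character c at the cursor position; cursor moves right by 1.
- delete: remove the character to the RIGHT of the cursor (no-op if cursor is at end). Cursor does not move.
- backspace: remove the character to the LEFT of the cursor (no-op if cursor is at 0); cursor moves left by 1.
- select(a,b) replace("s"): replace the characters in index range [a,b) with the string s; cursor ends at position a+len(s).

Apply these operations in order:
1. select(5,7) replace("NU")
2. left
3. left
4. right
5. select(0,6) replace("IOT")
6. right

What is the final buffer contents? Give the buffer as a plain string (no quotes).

After op 1 (select(5,7) replace("NU")): buf='SNKOSNUW' cursor=7
After op 2 (left): buf='SNKOSNUW' cursor=6
After op 3 (left): buf='SNKOSNUW' cursor=5
After op 4 (right): buf='SNKOSNUW' cursor=6
After op 5 (select(0,6) replace("IOT")): buf='IOTUW' cursor=3
After op 6 (right): buf='IOTUW' cursor=4

Answer: IOTUW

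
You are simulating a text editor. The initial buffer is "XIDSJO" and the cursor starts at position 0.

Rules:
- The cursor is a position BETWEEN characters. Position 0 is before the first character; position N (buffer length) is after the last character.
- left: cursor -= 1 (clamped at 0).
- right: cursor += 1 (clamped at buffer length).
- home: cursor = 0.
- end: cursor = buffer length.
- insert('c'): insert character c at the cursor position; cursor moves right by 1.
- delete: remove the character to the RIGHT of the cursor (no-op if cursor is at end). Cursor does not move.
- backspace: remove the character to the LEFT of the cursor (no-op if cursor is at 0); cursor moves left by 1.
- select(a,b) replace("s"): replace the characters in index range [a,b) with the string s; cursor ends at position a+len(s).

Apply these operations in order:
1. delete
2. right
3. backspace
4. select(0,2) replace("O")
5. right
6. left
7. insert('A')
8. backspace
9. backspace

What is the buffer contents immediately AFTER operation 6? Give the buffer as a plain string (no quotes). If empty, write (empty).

After op 1 (delete): buf='IDSJO' cursor=0
After op 2 (right): buf='IDSJO' cursor=1
After op 3 (backspace): buf='DSJO' cursor=0
After op 4 (select(0,2) replace("O")): buf='OJO' cursor=1
After op 5 (right): buf='OJO' cursor=2
After op 6 (left): buf='OJO' cursor=1

Answer: OJO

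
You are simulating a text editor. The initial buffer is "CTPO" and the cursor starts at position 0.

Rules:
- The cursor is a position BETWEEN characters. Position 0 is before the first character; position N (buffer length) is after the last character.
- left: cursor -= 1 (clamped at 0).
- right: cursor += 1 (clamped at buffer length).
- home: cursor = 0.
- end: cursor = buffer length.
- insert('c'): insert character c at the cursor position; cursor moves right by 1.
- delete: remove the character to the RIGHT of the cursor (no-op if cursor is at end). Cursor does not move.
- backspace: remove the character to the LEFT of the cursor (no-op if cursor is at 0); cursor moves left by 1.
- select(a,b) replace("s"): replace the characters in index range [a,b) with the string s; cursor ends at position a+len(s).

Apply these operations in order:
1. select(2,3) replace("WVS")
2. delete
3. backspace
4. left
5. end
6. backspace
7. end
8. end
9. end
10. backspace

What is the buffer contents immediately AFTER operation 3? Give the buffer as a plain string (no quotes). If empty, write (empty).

Answer: CTWV

Derivation:
After op 1 (select(2,3) replace("WVS")): buf='CTWVSO' cursor=5
After op 2 (delete): buf='CTWVS' cursor=5
After op 3 (backspace): buf='CTWV' cursor=4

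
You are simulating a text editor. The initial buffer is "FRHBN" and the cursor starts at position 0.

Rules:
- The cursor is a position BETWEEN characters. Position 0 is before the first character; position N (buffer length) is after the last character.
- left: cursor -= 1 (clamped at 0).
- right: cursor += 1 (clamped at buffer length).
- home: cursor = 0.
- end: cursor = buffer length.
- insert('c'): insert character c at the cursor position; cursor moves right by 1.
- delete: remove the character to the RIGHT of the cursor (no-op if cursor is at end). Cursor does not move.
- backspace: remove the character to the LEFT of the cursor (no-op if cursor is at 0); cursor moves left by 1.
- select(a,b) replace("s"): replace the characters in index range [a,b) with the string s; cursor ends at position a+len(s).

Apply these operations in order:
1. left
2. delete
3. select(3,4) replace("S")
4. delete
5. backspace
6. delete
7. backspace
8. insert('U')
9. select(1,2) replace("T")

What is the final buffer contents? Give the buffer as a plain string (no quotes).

Answer: RTU

Derivation:
After op 1 (left): buf='FRHBN' cursor=0
After op 2 (delete): buf='RHBN' cursor=0
After op 3 (select(3,4) replace("S")): buf='RHBS' cursor=4
After op 4 (delete): buf='RHBS' cursor=4
After op 5 (backspace): buf='RHB' cursor=3
After op 6 (delete): buf='RHB' cursor=3
After op 7 (backspace): buf='RH' cursor=2
After op 8 (insert('U')): buf='RHU' cursor=3
After op 9 (select(1,2) replace("T")): buf='RTU' cursor=2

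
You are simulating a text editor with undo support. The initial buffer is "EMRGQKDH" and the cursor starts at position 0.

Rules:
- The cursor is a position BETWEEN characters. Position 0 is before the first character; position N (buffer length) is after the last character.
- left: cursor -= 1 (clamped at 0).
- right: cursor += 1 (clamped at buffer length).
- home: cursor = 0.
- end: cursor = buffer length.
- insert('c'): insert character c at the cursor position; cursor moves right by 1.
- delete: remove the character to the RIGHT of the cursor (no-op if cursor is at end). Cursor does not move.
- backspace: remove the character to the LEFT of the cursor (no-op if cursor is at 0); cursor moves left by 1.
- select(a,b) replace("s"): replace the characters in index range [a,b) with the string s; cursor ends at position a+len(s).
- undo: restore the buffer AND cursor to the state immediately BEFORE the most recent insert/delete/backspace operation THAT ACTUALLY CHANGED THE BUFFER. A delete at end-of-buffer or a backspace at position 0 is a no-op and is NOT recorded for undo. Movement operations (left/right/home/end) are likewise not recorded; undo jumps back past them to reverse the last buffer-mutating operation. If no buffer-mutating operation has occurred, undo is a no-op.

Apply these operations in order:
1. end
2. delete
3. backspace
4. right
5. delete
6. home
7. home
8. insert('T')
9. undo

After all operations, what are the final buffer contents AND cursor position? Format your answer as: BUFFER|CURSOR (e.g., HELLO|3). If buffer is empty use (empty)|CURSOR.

After op 1 (end): buf='EMRGQKDH' cursor=8
After op 2 (delete): buf='EMRGQKDH' cursor=8
After op 3 (backspace): buf='EMRGQKD' cursor=7
After op 4 (right): buf='EMRGQKD' cursor=7
After op 5 (delete): buf='EMRGQKD' cursor=7
After op 6 (home): buf='EMRGQKD' cursor=0
After op 7 (home): buf='EMRGQKD' cursor=0
After op 8 (insert('T')): buf='TEMRGQKD' cursor=1
After op 9 (undo): buf='EMRGQKD' cursor=0

Answer: EMRGQKD|0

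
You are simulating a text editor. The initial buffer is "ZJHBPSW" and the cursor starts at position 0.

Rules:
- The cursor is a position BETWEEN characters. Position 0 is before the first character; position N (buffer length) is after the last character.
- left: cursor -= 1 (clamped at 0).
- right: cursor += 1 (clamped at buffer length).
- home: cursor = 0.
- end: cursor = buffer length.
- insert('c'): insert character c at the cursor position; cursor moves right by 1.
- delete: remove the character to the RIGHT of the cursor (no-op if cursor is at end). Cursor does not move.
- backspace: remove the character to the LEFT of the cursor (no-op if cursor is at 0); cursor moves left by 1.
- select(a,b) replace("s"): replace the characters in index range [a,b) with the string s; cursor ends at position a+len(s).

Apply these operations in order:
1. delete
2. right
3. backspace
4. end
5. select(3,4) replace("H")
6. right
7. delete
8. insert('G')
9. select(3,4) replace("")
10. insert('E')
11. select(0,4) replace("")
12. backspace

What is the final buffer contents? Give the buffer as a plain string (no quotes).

After op 1 (delete): buf='JHBPSW' cursor=0
After op 2 (right): buf='JHBPSW' cursor=1
After op 3 (backspace): buf='HBPSW' cursor=0
After op 4 (end): buf='HBPSW' cursor=5
After op 5 (select(3,4) replace("H")): buf='HBPHW' cursor=4
After op 6 (right): buf='HBPHW' cursor=5
After op 7 (delete): buf='HBPHW' cursor=5
After op 8 (insert('G')): buf='HBPHWG' cursor=6
After op 9 (select(3,4) replace("")): buf='HBPWG' cursor=3
After op 10 (insert('E')): buf='HBPEWG' cursor=4
After op 11 (select(0,4) replace("")): buf='WG' cursor=0
After op 12 (backspace): buf='WG' cursor=0

Answer: WG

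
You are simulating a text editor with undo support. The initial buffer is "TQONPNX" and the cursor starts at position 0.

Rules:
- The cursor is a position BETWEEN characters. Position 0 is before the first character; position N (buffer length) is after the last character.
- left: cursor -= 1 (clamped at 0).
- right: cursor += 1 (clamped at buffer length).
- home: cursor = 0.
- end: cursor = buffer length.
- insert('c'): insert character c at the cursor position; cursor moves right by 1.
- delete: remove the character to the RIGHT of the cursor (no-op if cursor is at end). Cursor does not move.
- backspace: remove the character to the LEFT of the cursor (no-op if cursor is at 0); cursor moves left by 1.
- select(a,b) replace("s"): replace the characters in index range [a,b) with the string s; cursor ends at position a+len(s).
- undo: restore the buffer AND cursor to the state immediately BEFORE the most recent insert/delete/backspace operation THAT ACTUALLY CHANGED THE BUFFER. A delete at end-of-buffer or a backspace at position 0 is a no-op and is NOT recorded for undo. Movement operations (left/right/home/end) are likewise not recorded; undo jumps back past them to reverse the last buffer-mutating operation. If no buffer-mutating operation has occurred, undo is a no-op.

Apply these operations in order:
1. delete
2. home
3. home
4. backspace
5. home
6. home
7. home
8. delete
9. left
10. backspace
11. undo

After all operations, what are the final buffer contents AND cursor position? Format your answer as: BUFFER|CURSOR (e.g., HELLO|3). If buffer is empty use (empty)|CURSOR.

After op 1 (delete): buf='QONPNX' cursor=0
After op 2 (home): buf='QONPNX' cursor=0
After op 3 (home): buf='QONPNX' cursor=0
After op 4 (backspace): buf='QONPNX' cursor=0
After op 5 (home): buf='QONPNX' cursor=0
After op 6 (home): buf='QONPNX' cursor=0
After op 7 (home): buf='QONPNX' cursor=0
After op 8 (delete): buf='ONPNX' cursor=0
After op 9 (left): buf='ONPNX' cursor=0
After op 10 (backspace): buf='ONPNX' cursor=0
After op 11 (undo): buf='QONPNX' cursor=0

Answer: QONPNX|0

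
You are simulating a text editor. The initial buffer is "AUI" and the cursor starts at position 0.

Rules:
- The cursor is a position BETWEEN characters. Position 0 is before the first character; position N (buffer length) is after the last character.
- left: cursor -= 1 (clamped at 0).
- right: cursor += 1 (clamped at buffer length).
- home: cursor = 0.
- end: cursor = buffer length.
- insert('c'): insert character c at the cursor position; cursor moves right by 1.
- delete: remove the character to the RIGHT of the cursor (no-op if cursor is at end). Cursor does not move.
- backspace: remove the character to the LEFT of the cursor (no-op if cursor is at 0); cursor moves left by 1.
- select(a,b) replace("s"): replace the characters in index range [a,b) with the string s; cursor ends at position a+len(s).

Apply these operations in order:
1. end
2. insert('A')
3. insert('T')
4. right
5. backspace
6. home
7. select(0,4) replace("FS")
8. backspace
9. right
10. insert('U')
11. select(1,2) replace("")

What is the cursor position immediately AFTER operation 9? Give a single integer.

After op 1 (end): buf='AUI' cursor=3
After op 2 (insert('A')): buf='AUIA' cursor=4
After op 3 (insert('T')): buf='AUIAT' cursor=5
After op 4 (right): buf='AUIAT' cursor=5
After op 5 (backspace): buf='AUIA' cursor=4
After op 6 (home): buf='AUIA' cursor=0
After op 7 (select(0,4) replace("FS")): buf='FS' cursor=2
After op 8 (backspace): buf='F' cursor=1
After op 9 (right): buf='F' cursor=1

Answer: 1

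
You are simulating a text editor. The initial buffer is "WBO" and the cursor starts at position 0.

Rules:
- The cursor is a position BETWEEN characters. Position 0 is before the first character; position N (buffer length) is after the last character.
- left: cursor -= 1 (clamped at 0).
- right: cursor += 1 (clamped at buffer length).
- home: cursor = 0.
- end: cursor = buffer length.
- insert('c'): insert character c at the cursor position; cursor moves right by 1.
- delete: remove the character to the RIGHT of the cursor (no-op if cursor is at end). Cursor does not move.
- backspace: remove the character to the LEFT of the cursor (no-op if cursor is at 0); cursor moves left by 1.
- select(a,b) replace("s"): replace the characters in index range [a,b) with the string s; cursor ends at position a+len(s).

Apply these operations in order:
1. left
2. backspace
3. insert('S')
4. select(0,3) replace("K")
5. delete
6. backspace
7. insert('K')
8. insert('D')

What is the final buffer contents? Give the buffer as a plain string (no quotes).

Answer: KD

Derivation:
After op 1 (left): buf='WBO' cursor=0
After op 2 (backspace): buf='WBO' cursor=0
After op 3 (insert('S')): buf='SWBO' cursor=1
After op 4 (select(0,3) replace("K")): buf='KO' cursor=1
After op 5 (delete): buf='K' cursor=1
After op 6 (backspace): buf='(empty)' cursor=0
After op 7 (insert('K')): buf='K' cursor=1
After op 8 (insert('D')): buf='KD' cursor=2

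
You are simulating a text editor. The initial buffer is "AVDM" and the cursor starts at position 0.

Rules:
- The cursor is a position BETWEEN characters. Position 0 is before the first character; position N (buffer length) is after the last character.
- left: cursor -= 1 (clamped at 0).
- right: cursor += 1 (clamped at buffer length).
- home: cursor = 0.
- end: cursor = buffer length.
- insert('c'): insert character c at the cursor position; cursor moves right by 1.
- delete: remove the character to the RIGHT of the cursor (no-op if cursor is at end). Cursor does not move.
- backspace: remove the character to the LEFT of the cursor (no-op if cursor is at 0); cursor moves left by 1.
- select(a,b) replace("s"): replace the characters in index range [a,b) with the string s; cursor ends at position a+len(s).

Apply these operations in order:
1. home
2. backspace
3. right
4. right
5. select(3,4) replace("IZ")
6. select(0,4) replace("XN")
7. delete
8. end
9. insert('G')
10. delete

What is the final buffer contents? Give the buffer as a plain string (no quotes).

After op 1 (home): buf='AVDM' cursor=0
After op 2 (backspace): buf='AVDM' cursor=0
After op 3 (right): buf='AVDM' cursor=1
After op 4 (right): buf='AVDM' cursor=2
After op 5 (select(3,4) replace("IZ")): buf='AVDIZ' cursor=5
After op 6 (select(0,4) replace("XN")): buf='XNZ' cursor=2
After op 7 (delete): buf='XN' cursor=2
After op 8 (end): buf='XN' cursor=2
After op 9 (insert('G')): buf='XNG' cursor=3
After op 10 (delete): buf='XNG' cursor=3

Answer: XNG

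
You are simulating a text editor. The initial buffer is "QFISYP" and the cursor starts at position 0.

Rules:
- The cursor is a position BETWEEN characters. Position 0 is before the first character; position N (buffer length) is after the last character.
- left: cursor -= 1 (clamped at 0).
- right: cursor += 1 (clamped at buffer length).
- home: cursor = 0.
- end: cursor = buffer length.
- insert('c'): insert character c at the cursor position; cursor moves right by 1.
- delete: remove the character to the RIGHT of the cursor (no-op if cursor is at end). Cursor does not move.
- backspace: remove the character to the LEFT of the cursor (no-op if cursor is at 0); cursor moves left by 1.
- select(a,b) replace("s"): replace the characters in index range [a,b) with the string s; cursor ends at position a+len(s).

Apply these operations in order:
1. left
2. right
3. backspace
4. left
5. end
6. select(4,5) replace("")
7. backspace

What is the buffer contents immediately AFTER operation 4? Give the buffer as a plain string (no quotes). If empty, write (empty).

After op 1 (left): buf='QFISYP' cursor=0
After op 2 (right): buf='QFISYP' cursor=1
After op 3 (backspace): buf='FISYP' cursor=0
After op 4 (left): buf='FISYP' cursor=0

Answer: FISYP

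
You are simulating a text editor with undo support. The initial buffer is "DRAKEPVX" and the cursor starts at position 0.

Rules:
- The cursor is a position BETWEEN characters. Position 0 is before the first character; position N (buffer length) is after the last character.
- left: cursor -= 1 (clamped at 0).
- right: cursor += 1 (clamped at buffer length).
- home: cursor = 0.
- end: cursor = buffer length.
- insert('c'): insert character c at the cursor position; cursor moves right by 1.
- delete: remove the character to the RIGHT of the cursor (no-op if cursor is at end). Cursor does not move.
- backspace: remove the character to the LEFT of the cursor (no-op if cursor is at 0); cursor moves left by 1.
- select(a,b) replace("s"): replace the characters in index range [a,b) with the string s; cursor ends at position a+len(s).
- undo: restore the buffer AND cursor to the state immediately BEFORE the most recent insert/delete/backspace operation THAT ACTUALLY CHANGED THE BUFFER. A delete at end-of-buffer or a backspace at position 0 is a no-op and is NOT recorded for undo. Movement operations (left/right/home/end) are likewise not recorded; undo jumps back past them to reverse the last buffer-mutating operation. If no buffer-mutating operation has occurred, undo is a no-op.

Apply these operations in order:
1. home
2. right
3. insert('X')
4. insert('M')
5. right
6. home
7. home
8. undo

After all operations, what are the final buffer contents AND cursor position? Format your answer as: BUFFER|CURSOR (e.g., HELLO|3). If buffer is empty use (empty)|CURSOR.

Answer: DXRAKEPVX|2

Derivation:
After op 1 (home): buf='DRAKEPVX' cursor=0
After op 2 (right): buf='DRAKEPVX' cursor=1
After op 3 (insert('X')): buf='DXRAKEPVX' cursor=2
After op 4 (insert('M')): buf='DXMRAKEPVX' cursor=3
After op 5 (right): buf='DXMRAKEPVX' cursor=4
After op 6 (home): buf='DXMRAKEPVX' cursor=0
After op 7 (home): buf='DXMRAKEPVX' cursor=0
After op 8 (undo): buf='DXRAKEPVX' cursor=2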